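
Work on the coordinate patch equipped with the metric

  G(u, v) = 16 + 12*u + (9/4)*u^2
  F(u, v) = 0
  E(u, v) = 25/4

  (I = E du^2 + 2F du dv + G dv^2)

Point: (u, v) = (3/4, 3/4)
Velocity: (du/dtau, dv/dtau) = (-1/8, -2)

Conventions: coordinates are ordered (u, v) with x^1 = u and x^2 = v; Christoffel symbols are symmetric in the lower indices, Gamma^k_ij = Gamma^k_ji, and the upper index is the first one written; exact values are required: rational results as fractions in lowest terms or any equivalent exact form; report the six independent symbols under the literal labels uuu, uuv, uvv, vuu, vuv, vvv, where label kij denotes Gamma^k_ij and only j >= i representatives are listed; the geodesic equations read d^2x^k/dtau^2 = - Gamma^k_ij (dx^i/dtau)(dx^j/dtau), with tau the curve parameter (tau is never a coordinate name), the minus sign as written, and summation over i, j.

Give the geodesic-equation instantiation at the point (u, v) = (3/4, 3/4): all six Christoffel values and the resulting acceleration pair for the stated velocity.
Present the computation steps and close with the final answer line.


E = 25/4, F = 0, G = 1681/64 at the point
E_u = 0, E_v = 0, F_u = 0, F_v = 0, G_u = 123/8, G_v = 0
EG - F^2 = 42025/256;  g^inv = (256/42025) * [[1681/64, 0], [0, 25/4]]
first-kind symbols [ij,l] = (1/2)(d_i g_jl + d_j g_il - d_l g_ij): [uu,u] = E_u/2 = 0, [uu,v] = F_u - E_v/2 = 0, [uv,u] = E_v/2 = 0, [uv,v] = G_u/2 = 123/16, [vv,u] = F_v - G_u/2 = -123/16, [vv,v] = G_v/2 = 0
Gamma^u_ij = (G*[ij,u] - F*[ij,v])/(EG - F^2), Gamma^v_ij = (E*[ij,v] - F*[ij,u])/(EG - F^2)
Gamma_uuu = 0, Gamma_uuv = 0, Gamma_uvv = -123/100, Gamma_vuu = 0, Gamma_vuv = 12/41, Gamma_vvv = 0
d^2u/dtau^2 = -(Gamma_uuu*(-1/8)^2 + 2*Gamma_uuv*(-1/8)*(-2) + Gamma_uvv*(-2)^2) = 123/25
d^2v/dtau^2 = -(Gamma_vuu*(-1/8)^2 + 2*Gamma_vuv*(-1/8)*(-2) + Gamma_vvv*(-2)^2) = -6/41

Answer: Gamma_uuu = 0, Gamma_uuv = 0, Gamma_uvv = -123/100, Gamma_vuu = 0, Gamma_vuv = 12/41, Gamma_vvv = 0; accelerations (d^2u/dtau^2, d^2v/dtau^2) = (123/25, -6/41)


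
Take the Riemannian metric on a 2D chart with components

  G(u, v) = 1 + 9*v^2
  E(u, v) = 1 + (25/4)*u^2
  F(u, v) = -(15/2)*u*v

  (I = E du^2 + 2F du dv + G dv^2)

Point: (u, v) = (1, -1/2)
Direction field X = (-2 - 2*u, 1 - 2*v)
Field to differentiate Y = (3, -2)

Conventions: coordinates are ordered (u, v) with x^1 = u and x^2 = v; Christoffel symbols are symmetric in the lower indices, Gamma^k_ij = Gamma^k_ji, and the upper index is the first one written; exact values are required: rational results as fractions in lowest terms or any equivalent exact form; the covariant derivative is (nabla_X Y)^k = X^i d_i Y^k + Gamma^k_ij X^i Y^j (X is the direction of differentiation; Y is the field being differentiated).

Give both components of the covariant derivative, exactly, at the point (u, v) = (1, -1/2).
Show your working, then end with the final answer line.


E = 29/4, F = 15/4, G = 13/4 at the point
E_u = 25/2, E_v = 0, F_u = 15/4, F_v = -15/2, G_u = 0, G_v = -9
EG - F^2 = 19/2;  g^inv = (2/19) * [[13/4, -15/4], [-15/4, 29/4]]
first-kind symbols [ij,l] = (1/2)(d_i g_jl + d_j g_il - d_l g_ij): [uu,u] = E_u/2 = 25/4, [uu,v] = F_u - E_v/2 = 15/4, [uv,u] = E_v/2 = 0, [uv,v] = G_u/2 = 0, [vv,u] = F_v - G_u/2 = -15/2, [vv,v] = G_v/2 = -9/2
Gamma^u_ij = (G*[ij,u] - F*[ij,v])/(EG - F^2), Gamma^v_ij = (E*[ij,v] - F*[ij,u])/(EG - F^2)
Gamma_uuu = 25/38, Gamma_uuv = 0, Gamma_uvv = -15/19, Gamma_vuu = 15/38, Gamma_vuv = 0, Gamma_vvv = -9/19
X = (-4, 2), Y = (3, -2) at the point

Answer: (nabla_X Y)^u = -90/19, (nabla_X Y)^v = -54/19


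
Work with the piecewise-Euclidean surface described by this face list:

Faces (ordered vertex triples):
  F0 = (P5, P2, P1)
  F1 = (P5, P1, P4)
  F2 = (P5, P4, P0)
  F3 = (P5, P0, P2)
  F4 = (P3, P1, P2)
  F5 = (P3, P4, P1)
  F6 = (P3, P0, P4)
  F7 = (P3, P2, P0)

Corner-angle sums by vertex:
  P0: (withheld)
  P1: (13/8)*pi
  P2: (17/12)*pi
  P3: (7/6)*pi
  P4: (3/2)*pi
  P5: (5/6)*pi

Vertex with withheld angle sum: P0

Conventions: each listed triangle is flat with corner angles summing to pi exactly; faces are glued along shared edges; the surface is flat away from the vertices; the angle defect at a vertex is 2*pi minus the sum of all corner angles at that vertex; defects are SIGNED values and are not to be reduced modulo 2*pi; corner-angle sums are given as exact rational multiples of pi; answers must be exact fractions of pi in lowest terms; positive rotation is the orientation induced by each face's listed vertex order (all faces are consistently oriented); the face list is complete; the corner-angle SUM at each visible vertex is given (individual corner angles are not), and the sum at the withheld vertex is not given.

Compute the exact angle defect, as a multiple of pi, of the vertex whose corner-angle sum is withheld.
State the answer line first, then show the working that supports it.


Answer: defect(P0) = (13/24)*pi

V = 6, E = 12, F = 8; chi = V - E + F = 2
Gauss-Bonnet: total defect = 2*pi*chi = 4*pi; visible defects sum to (83/24)*pi


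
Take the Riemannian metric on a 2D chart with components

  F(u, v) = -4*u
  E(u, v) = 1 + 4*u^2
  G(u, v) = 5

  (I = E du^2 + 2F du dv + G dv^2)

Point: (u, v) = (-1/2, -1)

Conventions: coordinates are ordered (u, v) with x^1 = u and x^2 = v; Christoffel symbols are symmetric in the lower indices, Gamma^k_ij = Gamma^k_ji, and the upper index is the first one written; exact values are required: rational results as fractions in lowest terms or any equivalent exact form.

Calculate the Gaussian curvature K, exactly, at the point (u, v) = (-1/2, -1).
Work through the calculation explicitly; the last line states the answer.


E = 2, F = 2, G = 5, EG - F^2 = 6 at the point
E_u = -4, E_v = 0, F_u = -4, F_v = 0, G_u = 0, G_v = 0
E_vv = 0, F_uv = 0, G_uu = 0
Evaluate Brioschi's two determinant matrices M1, M2 and divide by (EG - F^2)^2.
M1 = [[-E_vv/2 + F_uv - G_uu/2, E_u/2, F_u - E_v/2], [F_v - G_u/2, E, F], [G_v/2, F, G]] = [[0, -2, -4], [0, 2, 2], [0, 2, 5]]; det M1 = 0
M2 = [[0, E_v/2, G_u/2], [E_v/2, E, F], [G_u/2, F, G]] = [[0, 0, 0], [0, 2, 2], [0, 2, 5]]; det M2 = 0
det M1 - det M2 = 0; K = 0 / (6)^2 = 0

Answer: K = 0


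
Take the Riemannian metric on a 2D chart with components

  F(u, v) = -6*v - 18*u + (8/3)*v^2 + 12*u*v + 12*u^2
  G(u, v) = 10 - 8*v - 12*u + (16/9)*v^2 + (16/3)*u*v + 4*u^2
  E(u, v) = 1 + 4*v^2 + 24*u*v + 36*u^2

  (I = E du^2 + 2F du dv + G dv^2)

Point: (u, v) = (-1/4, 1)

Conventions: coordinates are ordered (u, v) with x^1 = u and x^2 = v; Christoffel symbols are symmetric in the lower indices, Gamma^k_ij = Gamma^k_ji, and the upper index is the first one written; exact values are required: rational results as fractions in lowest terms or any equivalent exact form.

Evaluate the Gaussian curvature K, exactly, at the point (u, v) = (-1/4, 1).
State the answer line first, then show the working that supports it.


Answer: K = 1296/11449

E = 5/4, F = -13/12, G = 205/36, EG - F^2 = 107/18 at the point
E_u = 6, E_v = 2, F_u = -12, F_v = -11/3, G_u = -26/3, G_v = -52/9
E_vv = 8, F_uv = 12, G_uu = 8
K follows from Brioschi's formula, (det M1 - det M2)/(EG - F^2)^2.
M1 = [[-E_vv/2 + F_uv - G_uu/2, E_u/2, F_u - E_v/2], [F_v - G_u/2, E, F], [G_v/2, F, G]] = [[4, 3, -13], [2/3, 5/4, -13/12], [-26/9, -13/12, 205/36]]; det M1 = -142/9
M2 = [[0, E_v/2, G_u/2], [E_v/2, E, F], [G_u/2, F, G]] = [[0, 1, -13/3], [1, 5/4, -13/12], [-13/3, -13/12, 205/36]]; det M2 = -178/9
det M1 - det M2 = 4; K = 4 / (107/18)^2 = 1296/11449


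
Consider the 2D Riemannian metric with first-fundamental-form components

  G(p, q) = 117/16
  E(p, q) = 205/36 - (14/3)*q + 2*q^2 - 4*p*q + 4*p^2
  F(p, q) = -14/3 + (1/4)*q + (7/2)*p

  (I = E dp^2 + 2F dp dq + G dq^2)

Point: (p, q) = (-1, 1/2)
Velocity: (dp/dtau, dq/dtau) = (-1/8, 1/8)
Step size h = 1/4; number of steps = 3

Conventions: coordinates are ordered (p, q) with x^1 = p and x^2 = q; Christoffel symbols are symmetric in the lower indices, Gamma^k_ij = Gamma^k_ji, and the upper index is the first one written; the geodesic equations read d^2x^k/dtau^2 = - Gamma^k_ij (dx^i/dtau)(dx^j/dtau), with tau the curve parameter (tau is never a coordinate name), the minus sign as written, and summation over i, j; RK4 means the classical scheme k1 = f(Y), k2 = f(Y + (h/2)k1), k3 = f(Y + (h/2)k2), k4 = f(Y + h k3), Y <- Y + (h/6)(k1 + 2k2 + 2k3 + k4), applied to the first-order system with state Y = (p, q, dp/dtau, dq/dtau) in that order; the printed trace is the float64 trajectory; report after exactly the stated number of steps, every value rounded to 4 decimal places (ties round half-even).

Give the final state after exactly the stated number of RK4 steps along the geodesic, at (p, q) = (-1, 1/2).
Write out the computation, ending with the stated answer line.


f(Y) = (dp/dtau, dq/dtau, -Gamma^p_ij Y'^i Y'^j, -Gamma^q_ij Y'^i Y'^j) with the Gammas evaluated at the stage position; h = 0.250000; intermediate values shown to 6 dp
step 0: p = -1.0000, q = 0.5000, dp/dtau = -0.1250, dq/dtau = 0.1250
step 1:
  k1: at (p, q) = (-1.000000, 0.500000), (dp/dtau, dq/dtau) = (-0.125000, 0.125000); Gamma_ppp = -1.851610, Gamma_ppq = 0.655156, Gamma_pqq = 0.245684, Gamma_qpp = -1.648779, Gamma_qpq = 0.720485, Gamma_qqq = 0.270182; k1 = (-0.125000, 0.125000, 0.045566, 0.044056)
  k2: at (p, q) = (-1.015625, 0.515625), (dp/dtau, dq/dtau) = (-0.119304, 0.130507); Gamma_ppp = -1.868466, Gamma_ppq = 0.672011, Gamma_pqq = 0.230404, Gamma_qpp = -1.688838, Gamma_qpq = 0.743688, Gamma_qqq = 0.254979; k2 = (-0.119304, 0.130507, 0.043597, 0.042854)
  k3: at (p, q) = (-1.014913, 0.516313), (dp/dtau, dq/dtau) = (-0.119550, 0.130357); Gamma_ppp = -1.868600, Gamma_ppq = 0.672187, Gamma_pqq = 0.230479, Gamma_qpp = -1.688299, Gamma_qpq = 0.743637, Gamma_qqq = 0.254978; k3 = (-0.119550, 0.130357, 0.043741, 0.042975)
  k4: at (p, q) = (-1.029888, 0.532589), (dp/dtau, dq/dtau) = (-0.114065, 0.135744); Gamma_ppp = -1.877543, Gamma_ppq = 0.684756, Gamma_pqq = 0.216251, Gamma_qpp = -1.719152, Gamma_qpq = 0.762069, Gamma_qqq = 0.240667; k4 = (-0.114065, 0.135744, 0.041648, 0.041532)
  Y <- Y + (h/6)(k1 + 2k2 + 2k3 + k4): p = -1.0299, q = 0.5326, dp/dtau = -0.1141, dq/dtau = 0.1357
step 2:
  k1: at (p, q) = (-1.029866, 0.532603), (dp/dtau, dq/dtau) = (-0.114088, 0.135719); Gamma_ppp = -1.877544, Gamma_ppq = 0.684758, Gamma_pqq = 0.216256, Gamma_qpp = -1.719131, Gamma_qpq = 0.762063, Gamma_qqq = 0.240671; k1 = (-0.114088, 0.135719, 0.041660, 0.041543)
  k2: at (p, q) = (-1.044127, 0.549568), (dp/dtau, dq/dtau) = (-0.108880, 0.140911); Gamma_ppp = -1.879860, Gamma_ppq = 0.693685, Gamma_pqq = 0.203056, Gamma_qpp = -1.741990, Gamma_qpq = 0.776332, Gamma_qqq = 0.227249; k2 = (-0.108880, 0.140911, 0.039539, 0.039961)
  k3: at (p, q) = (-1.043476, 0.550217), (dp/dtau, dq/dtau) = (-0.109145, 0.140714); Gamma_ppp = -1.879967, Gamma_ppq = 0.693850, Gamma_pqq = 0.203105, Gamma_qpp = -1.741481, Gamma_qpq = 0.776284, Gamma_qqq = 0.227236; k3 = (-0.109145, 0.140714, 0.039687, 0.040091)
  k4: at (p, q) = (-1.057152, 0.567781), (dp/dtau, dq/dtau) = (-0.104166, 0.145741); Gamma_ppp = -1.876730, Gamma_ppq = 0.699674, Gamma_pqq = 0.190848, Gamma_qpp = -1.757563, Gamma_qpq = 0.786960, Gamma_qqq = 0.214657; k4 = (-0.104166, 0.145741, 0.037554, 0.038405)
  Y <- Y + (h/6)(k1 + 2k2 + 2k3 + k4): p = -1.0571, q = 0.5678, dp/dtau = -0.1042, dq/dtau = 0.1457
step 3:
  k1: at (p, q) = (-1.057128, 0.567799), (dp/dtau, dq/dtau) = (-0.104185, 0.145721); Gamma_ppp = -1.876735, Gamma_ppq = 0.699679, Gamma_pqq = 0.190852, Gamma_qpp = -1.757543, Gamma_qpq = 0.786957, Gamma_qqq = 0.214659; k1 = (-0.104185, 0.145721, 0.037563, 0.038414)
  k2: at (p, q) = (-1.070151, 0.586014), (dp/dtau, dq/dtau) = (-0.099490, 0.150522); Gamma_ppp = -1.868919, Gamma_ppq = 0.702903, Gamma_pqq = 0.179495, Gamma_qpp = -1.767782, Gamma_qpq = 0.794527, Gamma_qqq = 0.202893; k2 = (-0.099490, 0.150522, 0.035485, 0.036698)
  k3: at (p, q) = (-1.069565, 0.586615), (dp/dtau, dq/dtau) = (-0.099750, 0.150308); Gamma_ppp = -1.868987, Gamma_ppq = 0.703044, Gamma_pqq = 0.179527, Gamma_qpp = -1.767300, Gamma_qpq = 0.794475, Gamma_qqq = 0.202874; k3 = (-0.099750, 0.150308, 0.035622, 0.036825)
  k4: at (p, q) = (-1.082066, 0.605376), (dp/dtau, dq/dtau) = (-0.095280, 0.154927); Gamma_ppp = -1.857368, Gamma_ppq = 0.704056, Gamma_pqq = 0.168992, Gamma_qpp = -1.772642, Gamma_qpq = 0.799379, Gamma_qqq = 0.191872; k4 = (-0.095280, 0.154927, 0.033591, 0.035087)
  Y <- Y + (h/6)(k1 + 2k2 + 2k3 + k4): p = -1.0820, q = 0.6054, dp/dtau = -0.0953, dq/dtau = 0.1549

Answer: p = -1.0820, q = 0.6054, dp/dtau = -0.0953, dq/dtau = 0.1549


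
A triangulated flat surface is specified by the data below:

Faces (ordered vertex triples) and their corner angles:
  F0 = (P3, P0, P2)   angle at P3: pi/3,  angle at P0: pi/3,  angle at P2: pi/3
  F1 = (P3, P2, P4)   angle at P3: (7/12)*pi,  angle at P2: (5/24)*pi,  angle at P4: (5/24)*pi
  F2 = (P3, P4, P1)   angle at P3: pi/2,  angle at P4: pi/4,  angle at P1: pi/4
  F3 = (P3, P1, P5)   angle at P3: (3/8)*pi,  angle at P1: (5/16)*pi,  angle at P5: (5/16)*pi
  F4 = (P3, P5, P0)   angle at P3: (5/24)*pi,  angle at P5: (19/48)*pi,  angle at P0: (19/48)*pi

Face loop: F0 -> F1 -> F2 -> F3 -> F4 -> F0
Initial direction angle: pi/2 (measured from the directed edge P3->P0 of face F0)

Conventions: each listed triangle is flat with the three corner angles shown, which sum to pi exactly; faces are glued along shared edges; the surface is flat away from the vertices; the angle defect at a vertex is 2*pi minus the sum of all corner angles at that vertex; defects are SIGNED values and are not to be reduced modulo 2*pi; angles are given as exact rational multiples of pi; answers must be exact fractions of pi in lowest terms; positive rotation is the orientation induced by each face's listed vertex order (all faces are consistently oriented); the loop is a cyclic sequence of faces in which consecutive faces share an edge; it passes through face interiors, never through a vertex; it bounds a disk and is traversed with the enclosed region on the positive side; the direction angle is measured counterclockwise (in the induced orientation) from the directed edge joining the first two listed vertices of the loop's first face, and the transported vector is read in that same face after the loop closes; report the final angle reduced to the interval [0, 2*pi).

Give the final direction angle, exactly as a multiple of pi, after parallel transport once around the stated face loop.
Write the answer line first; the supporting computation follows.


Answer: final direction angle = pi/2

enclosed vertex P3: corner angles sum to 2*pi, defect = 2*pi - 2*pi = 0
transport around the loop rotates by the sum of enclosed defects; add to the initial angle mod 2*pi
final angle = pi/2 + 0 = pi/2 (mod 2*pi)


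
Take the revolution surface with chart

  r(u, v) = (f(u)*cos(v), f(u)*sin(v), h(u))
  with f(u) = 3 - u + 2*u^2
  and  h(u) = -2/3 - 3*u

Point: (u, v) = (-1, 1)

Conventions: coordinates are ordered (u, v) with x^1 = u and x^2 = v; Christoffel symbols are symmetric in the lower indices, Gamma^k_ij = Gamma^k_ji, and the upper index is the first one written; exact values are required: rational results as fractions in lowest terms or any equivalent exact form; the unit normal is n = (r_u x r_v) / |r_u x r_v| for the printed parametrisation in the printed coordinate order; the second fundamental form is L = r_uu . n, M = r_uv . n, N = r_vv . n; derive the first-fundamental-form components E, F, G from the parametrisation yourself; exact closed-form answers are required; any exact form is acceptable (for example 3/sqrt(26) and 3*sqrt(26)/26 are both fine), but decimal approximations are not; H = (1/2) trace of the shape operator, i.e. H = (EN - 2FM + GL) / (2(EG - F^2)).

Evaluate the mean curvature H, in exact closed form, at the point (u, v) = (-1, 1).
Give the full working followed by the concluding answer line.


f = 6, f' = -5, f'' = 4, h' = -3, h'' = 0
E = 34, F = 0, G = 36; answer radicand W^2 = 34
unnormalised second-form numerators: l = 12, m = 0, n = -18; L = l/sqrt(34), and similarly M = m/sqrt(W^2), N = n/sqrt(W^2)
H = (E*n - 2*F*m + G*l) / (2*(EG - F^2)*sqrt(W^2)); E*n - 2*F*m + G*l = -180, EG - F^2 = 1224, so H = (-5/68)/sqrt(34)

Answer: H = -5*sqrt(34)/2312


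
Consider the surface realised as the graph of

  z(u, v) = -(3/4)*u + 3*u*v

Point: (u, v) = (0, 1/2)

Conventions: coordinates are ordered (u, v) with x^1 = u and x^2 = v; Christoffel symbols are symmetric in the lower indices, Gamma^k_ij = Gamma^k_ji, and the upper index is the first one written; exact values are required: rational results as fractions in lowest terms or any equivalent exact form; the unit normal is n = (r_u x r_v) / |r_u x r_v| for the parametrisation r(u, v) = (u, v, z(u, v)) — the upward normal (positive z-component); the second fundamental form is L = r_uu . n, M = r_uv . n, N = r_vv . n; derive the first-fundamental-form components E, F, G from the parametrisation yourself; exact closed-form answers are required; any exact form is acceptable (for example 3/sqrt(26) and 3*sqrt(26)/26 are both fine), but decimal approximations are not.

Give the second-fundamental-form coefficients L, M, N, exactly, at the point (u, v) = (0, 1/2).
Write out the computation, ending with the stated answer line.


z_u = 3/4, z_v = 0, z_uu = 0, z_uv = 3, z_vv = 0
E = 25/16, F = 0, G = 1; answer radicand W^2 = 25/16
unnormalised second-form numerators: l = 0, m = 3, n = 0; L = l/sqrt(25/16), and similarly M = m/sqrt(W^2), N = n/sqrt(W^2)

Answer: L = 0, M = 12/5, N = 0


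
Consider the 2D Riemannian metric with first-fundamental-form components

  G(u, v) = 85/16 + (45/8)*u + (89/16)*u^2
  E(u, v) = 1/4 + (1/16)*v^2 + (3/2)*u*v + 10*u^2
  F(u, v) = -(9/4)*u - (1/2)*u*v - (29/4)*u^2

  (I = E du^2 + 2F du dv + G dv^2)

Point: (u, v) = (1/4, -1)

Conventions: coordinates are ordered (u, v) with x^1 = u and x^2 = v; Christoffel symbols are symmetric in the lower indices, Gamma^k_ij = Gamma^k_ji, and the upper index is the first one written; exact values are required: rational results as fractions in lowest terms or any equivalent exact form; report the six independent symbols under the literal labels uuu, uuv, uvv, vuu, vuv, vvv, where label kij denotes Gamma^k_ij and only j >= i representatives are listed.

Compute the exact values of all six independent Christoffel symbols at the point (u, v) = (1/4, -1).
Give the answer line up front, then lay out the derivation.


Answer: Gamma_uuu = 2549/1086, Gamma_uuv = 6317/4344, Gamma_uvv = -55677/5792, Gamma_vuu = -262/543, Gamma_vuv = 845/1086, Gamma_vvv = -5263/4344

E = 9/16, F = -57/64, G = 1809/256 at the point
E_u = 7/2, E_v = 1/4, F_u = -43/8, F_v = -1/8, G_u = 269/32, G_v = 0
EG - F^2 = 1629/512;  g^inv = (512/1629) * [[1809/256, 57/64], [57/64, 9/16]]
first-kind symbols [ij,l] = (1/2)(d_i g_jl + d_j g_il - d_l g_ij): [uu,u] = E_u/2 = 7/4, [uu,v] = F_u - E_v/2 = -11/2, [uv,u] = E_v/2 = 1/8, [uv,v] = G_u/2 = 269/64, [vv,u] = F_v - G_u/2 = -277/64, [vv,v] = G_v/2 = 0
Gamma^u_ij = (G*[ij,u] - F*[ij,v])/(EG - F^2), Gamma^v_ij = (E*[ij,v] - F*[ij,u])/(EG - F^2)


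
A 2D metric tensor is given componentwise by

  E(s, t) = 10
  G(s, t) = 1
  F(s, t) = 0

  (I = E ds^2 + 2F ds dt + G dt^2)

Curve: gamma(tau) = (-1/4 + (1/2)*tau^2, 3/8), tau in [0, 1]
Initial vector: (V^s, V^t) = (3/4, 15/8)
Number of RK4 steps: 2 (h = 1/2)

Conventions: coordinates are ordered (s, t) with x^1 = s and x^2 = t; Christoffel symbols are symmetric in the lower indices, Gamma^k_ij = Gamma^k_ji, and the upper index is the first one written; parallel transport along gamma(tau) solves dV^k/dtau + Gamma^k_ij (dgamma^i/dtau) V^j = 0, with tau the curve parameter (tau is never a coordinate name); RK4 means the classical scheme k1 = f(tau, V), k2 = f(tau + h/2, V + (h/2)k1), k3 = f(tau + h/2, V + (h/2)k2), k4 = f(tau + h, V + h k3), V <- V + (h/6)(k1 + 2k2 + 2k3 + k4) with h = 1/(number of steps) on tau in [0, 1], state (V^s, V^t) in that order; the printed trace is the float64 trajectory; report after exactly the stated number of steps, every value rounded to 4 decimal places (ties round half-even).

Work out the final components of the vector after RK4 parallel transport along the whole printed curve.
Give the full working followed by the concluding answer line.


gamma'(tau) = (tau, 0); f(tau, V)^k = -Gamma^k_ij(gamma(tau)) gamma'^i(tau) V^j; h = 1/2; intermediate values shown to 6 dp
curve data and Christoffel symbols at the stage parameters:
  tau = 0.000000: gamma = (-0.250000, 0.375000), gamma' = (0.000000, 0.000000); Gamma_sss = 0.000000, Gamma_sst = 0.000000, Gamma_stt = 0.000000, Gamma_tss = 0.000000, Gamma_tst = 0.000000, Gamma_ttt = 0.000000
  tau = 0.250000: gamma = (-0.218750, 0.375000), gamma' = (0.250000, 0.000000); Gamma_sss = 0.000000, Gamma_sst = 0.000000, Gamma_stt = 0.000000, Gamma_tss = 0.000000, Gamma_tst = 0.000000, Gamma_ttt = 0.000000
  tau = 0.500000: gamma = (-0.125000, 0.375000), gamma' = (0.500000, 0.000000); Gamma_sss = 0.000000, Gamma_sst = 0.000000, Gamma_stt = 0.000000, Gamma_tss = 0.000000, Gamma_tst = 0.000000, Gamma_ttt = 0.000000
  tau = 0.750000: gamma = (0.031250, 0.375000), gamma' = (0.750000, 0.000000); Gamma_sss = 0.000000, Gamma_sst = 0.000000, Gamma_stt = 0.000000, Gamma_tss = 0.000000, Gamma_tst = 0.000000, Gamma_ttt = 0.000000
  tau = 1.000000: gamma = (0.250000, 0.375000), gamma' = (1.000000, 0.000000); Gamma_sss = 0.000000, Gamma_sst = 0.000000, Gamma_stt = 0.000000, Gamma_tss = 0.000000, Gamma_tst = 0.000000, Gamma_ttt = 0.000000
step 0: V^s = 0.7500, V^t = 1.8750
step 1: k1 = (0.000000, 0.000000), k2 = (0.000000, 0.000000), k3 = (0.000000, 0.000000), k4 = (0.000000, 0.000000); V <- V + (h/6)(k1 + 2k2 + 2k3 + k4): V^s = 0.7500, V^t = 1.8750
step 2: k1 = (0.000000, 0.000000), k2 = (0.000000, 0.000000), k3 = (0.000000, 0.000000), k4 = (0.000000, 0.000000); V <- V + (h/6)(k1 + 2k2 + 2k3 + k4): V^s = 0.7500, V^t = 1.8750

Answer: V^s = 0.7500, V^t = 1.8750


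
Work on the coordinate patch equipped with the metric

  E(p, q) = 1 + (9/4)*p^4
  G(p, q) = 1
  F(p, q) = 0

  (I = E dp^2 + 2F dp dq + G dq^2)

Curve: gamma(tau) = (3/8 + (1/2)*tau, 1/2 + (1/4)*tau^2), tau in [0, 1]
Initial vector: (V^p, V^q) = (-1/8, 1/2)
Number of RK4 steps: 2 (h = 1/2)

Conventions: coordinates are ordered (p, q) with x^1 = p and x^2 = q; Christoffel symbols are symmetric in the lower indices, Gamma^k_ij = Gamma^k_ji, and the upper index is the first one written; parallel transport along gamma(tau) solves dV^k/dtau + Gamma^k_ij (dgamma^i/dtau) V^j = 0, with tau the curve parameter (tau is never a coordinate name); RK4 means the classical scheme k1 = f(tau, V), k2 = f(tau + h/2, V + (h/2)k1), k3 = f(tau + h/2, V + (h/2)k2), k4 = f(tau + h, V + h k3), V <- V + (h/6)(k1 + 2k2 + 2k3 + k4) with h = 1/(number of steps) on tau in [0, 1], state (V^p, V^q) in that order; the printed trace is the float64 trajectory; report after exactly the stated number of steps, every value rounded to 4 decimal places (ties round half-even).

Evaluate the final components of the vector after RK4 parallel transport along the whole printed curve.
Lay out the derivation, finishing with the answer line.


gamma'(tau) = (1/2, (1/2)*tau); f(tau, V)^k = -Gamma^k_ij(gamma(tau)) gamma'^i(tau) V^j; h = 1/2; intermediate values shown to 6 dp
curve data and Christoffel symbols at the stage parameters:
  tau = 0.000000: gamma = (0.375000, 0.500000), gamma' = (0.500000, 0.000000); Gamma_ppp = 0.227196, Gamma_ppq = 0.000000, Gamma_pqq = 0.000000, Gamma_qpp = 0.000000, Gamma_qpq = 0.000000, Gamma_qqq = 0.000000
  tau = 0.250000: gamma = (0.500000, 0.515625), gamma' = (0.500000, 0.125000); Gamma_ppp = 0.493151, Gamma_ppq = 0.000000, Gamma_pqq = 0.000000, Gamma_qpp = 0.000000, Gamma_qpq = 0.000000, Gamma_qqq = 0.000000
  tau = 0.500000: gamma = (0.625000, 0.562500), gamma' = (0.500000, 0.250000); Gamma_ppp = 0.817847, Gamma_ppq = 0.000000, Gamma_pqq = 0.000000, Gamma_qpp = 0.000000, Gamma_qpq = 0.000000, Gamma_qqq = 0.000000
  tau = 0.750000: gamma = (0.750000, 0.640625), gamma' = (0.500000, 0.375000); Gamma_ppp = 1.108956, Gamma_ppq = 0.000000, Gamma_pqq = 0.000000, Gamma_qpp = 0.000000, Gamma_qpq = 0.000000, Gamma_qqq = 0.000000
  tau = 1.000000: gamma = (0.875000, 0.750000), gamma' = (0.500000, 0.500000); Gamma_ppp = 1.300029, Gamma_ppq = 0.000000, Gamma_pqq = 0.000000, Gamma_qpp = 0.000000, Gamma_qpq = 0.000000, Gamma_qqq = 0.000000
step 0: V^p = -0.1250, V^q = 0.5000
step 1: k1 = (0.014200, 0.000000), k2 = (0.029947, 0.000000), k3 = (0.028976, 0.000000), k4 = (0.045191, 0.000000); V <- V + (h/6)(k1 + 2k2 + 2k3 + k4): V^p = -0.1102, V^q = 0.5000
step 2: k1 = (0.045076, 0.000000), k2 = (0.054872, 0.000000), k3 = (0.053514, 0.000000), k4 = (0.054259, 0.000000); V <- V + (h/6)(k1 + 2k2 + 2k3 + k4): V^p = -0.0839, V^q = 0.5000

Answer: V^p = -0.0839, V^q = 0.5000


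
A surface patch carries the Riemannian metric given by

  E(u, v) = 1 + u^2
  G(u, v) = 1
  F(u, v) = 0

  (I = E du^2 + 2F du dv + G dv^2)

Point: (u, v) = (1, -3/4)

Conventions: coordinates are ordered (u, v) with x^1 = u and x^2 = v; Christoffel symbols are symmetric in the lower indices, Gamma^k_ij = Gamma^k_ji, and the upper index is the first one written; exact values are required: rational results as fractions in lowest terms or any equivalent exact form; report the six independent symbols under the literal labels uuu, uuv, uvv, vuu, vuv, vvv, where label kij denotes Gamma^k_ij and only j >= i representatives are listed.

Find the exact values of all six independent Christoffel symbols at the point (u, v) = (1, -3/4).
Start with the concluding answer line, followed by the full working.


Answer: Gamma_uuu = 1/2, Gamma_uuv = 0, Gamma_uvv = 0, Gamma_vuu = 0, Gamma_vuv = 0, Gamma_vvv = 0

E = 2, F = 0, G = 1 at the point
E_u = 2, E_v = 0, F_u = 0, F_v = 0, G_u = 0, G_v = 0
EG - F^2 = 2;  g^inv = (1/2) * [[1, 0], [0, 2]]
first-kind symbols [ij,l] = (1/2)(d_i g_jl + d_j g_il - d_l g_ij): [uu,u] = E_u/2 = 1, [uu,v] = F_u - E_v/2 = 0, [uv,u] = E_v/2 = 0, [uv,v] = G_u/2 = 0, [vv,u] = F_v - G_u/2 = 0, [vv,v] = G_v/2 = 0
Gamma^u_ij = (G*[ij,u] - F*[ij,v])/(EG - F^2), Gamma^v_ij = (E*[ij,v] - F*[ij,u])/(EG - F^2)


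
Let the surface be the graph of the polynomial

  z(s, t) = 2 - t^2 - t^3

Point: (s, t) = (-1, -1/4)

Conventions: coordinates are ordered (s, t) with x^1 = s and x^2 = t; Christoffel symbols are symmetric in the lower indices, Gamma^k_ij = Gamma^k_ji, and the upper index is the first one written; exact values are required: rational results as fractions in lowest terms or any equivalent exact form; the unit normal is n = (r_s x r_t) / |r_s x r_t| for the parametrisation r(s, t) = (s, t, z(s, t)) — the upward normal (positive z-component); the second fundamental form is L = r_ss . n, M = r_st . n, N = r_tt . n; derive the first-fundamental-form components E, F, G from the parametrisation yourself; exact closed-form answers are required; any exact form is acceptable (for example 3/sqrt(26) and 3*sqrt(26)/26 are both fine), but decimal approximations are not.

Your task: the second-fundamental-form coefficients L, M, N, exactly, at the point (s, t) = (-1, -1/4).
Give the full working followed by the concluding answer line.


z_s = 0, z_t = 5/16, z_ss = 0, z_st = 0, z_tt = -1/2
E = 1, F = 0, G = 281/256; answer radicand W^2 = 281/256
unnormalised second-form numerators: l = 0, m = 0, n = -1/2; L = l/sqrt(281/256), and similarly M = m/sqrt(W^2), N = n/sqrt(W^2)

Answer: L = 0, M = 0, N = -8*sqrt(281)/281


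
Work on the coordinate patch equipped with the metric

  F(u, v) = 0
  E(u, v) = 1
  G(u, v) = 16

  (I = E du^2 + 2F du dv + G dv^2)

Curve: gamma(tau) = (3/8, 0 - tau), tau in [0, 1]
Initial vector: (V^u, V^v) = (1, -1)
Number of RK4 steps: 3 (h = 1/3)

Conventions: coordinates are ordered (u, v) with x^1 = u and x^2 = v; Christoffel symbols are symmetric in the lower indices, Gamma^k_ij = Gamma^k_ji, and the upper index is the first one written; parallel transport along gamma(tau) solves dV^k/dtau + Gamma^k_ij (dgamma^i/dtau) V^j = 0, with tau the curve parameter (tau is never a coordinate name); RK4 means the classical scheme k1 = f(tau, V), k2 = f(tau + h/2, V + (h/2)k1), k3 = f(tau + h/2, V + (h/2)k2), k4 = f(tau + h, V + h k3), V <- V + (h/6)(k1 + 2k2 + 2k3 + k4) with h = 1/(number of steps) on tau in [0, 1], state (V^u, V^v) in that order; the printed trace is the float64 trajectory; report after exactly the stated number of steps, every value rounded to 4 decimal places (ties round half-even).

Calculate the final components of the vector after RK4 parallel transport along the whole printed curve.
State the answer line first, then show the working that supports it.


Answer: V^u = 1.0000, V^v = -1.0000

gamma'(tau) = (0, -1); f(tau, V)^k = -Gamma^k_ij(gamma(tau)) gamma'^i(tau) V^j; h = 1/3; intermediate values shown to 6 dp
curve data and Christoffel symbols at the stage parameters:
  tau = 0.000000: gamma = (0.375000, 0.000000), gamma' = (0.000000, -1.000000); Gamma_uuu = 0.000000, Gamma_uuv = 0.000000, Gamma_uvv = 0.000000, Gamma_vuu = 0.000000, Gamma_vuv = 0.000000, Gamma_vvv = 0.000000
  tau = 0.166667: gamma = (0.375000, -0.166667), gamma' = (0.000000, -1.000000); Gamma_uuu = 0.000000, Gamma_uuv = 0.000000, Gamma_uvv = 0.000000, Gamma_vuu = 0.000000, Gamma_vuv = 0.000000, Gamma_vvv = 0.000000
  tau = 0.333333: gamma = (0.375000, -0.333333), gamma' = (0.000000, -1.000000); Gamma_uuu = 0.000000, Gamma_uuv = 0.000000, Gamma_uvv = 0.000000, Gamma_vuu = 0.000000, Gamma_vuv = 0.000000, Gamma_vvv = 0.000000
  tau = 0.500000: gamma = (0.375000, -0.500000), gamma' = (0.000000, -1.000000); Gamma_uuu = 0.000000, Gamma_uuv = 0.000000, Gamma_uvv = 0.000000, Gamma_vuu = 0.000000, Gamma_vuv = 0.000000, Gamma_vvv = 0.000000
  tau = 0.666667: gamma = (0.375000, -0.666667), gamma' = (0.000000, -1.000000); Gamma_uuu = 0.000000, Gamma_uuv = 0.000000, Gamma_uvv = 0.000000, Gamma_vuu = 0.000000, Gamma_vuv = 0.000000, Gamma_vvv = 0.000000
  tau = 0.833333: gamma = (0.375000, -0.833333), gamma' = (0.000000, -1.000000); Gamma_uuu = 0.000000, Gamma_uuv = 0.000000, Gamma_uvv = 0.000000, Gamma_vuu = 0.000000, Gamma_vuv = 0.000000, Gamma_vvv = 0.000000
  tau = 1.000000: gamma = (0.375000, -1.000000), gamma' = (0.000000, -1.000000); Gamma_uuu = 0.000000, Gamma_uuv = 0.000000, Gamma_uvv = 0.000000, Gamma_vuu = 0.000000, Gamma_vuv = 0.000000, Gamma_vvv = 0.000000
step 0: V^u = 1.0000, V^v = -1.0000
step 1: k1 = (0.000000, 0.000000), k2 = (0.000000, 0.000000), k3 = (0.000000, 0.000000), k4 = (0.000000, 0.000000); V <- V + (h/6)(k1 + 2k2 + 2k3 + k4): V^u = 1.0000, V^v = -1.0000
step 2: k1 = (0.000000, 0.000000), k2 = (0.000000, 0.000000), k3 = (0.000000, 0.000000), k4 = (0.000000, 0.000000); V <- V + (h/6)(k1 + 2k2 + 2k3 + k4): V^u = 1.0000, V^v = -1.0000
step 3: k1 = (0.000000, 0.000000), k2 = (0.000000, 0.000000), k3 = (0.000000, 0.000000), k4 = (0.000000, 0.000000); V <- V + (h/6)(k1 + 2k2 + 2k3 + k4): V^u = 1.0000, V^v = -1.0000


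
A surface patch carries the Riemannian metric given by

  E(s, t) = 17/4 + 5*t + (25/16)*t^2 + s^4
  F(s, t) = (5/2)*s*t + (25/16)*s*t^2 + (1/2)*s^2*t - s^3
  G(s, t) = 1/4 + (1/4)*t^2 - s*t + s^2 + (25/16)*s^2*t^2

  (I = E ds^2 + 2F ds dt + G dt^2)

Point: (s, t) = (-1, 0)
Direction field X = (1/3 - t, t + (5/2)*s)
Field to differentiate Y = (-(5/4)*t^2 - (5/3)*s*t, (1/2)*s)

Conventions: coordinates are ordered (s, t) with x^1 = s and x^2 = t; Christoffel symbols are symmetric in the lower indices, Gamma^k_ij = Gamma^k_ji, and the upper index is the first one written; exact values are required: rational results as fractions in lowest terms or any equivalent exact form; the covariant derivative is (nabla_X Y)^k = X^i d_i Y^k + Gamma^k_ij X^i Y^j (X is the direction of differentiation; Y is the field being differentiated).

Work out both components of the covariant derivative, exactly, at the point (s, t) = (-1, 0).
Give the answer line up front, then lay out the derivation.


Answer: (nabla_X Y)^s = -2501/534, (nabla_X Y)^t = 108/89

E = 21/4, F = 1, G = 5/4 at the point
E_s = -4, E_t = 5, F_s = -3, F_t = -2, G_s = -2, G_t = 1
EG - F^2 = 89/16;  g^inv = (16/89) * [[5/4, -1], [-1, 21/4]]
first-kind symbols [ij,l] = (1/2)(d_i g_jl + d_j g_il - d_l g_ij): [ss,s] = E_s/2 = -2, [ss,t] = F_s - E_t/2 = -11/2, [st,s] = E_t/2 = 5/2, [st,t] = G_s/2 = -1, [tt,s] = F_t - G_s/2 = -1, [tt,t] = G_t/2 = 1/2
Gamma^s_ij = (G*[ij,s] - F*[ij,t])/(EG - F^2), Gamma^t_ij = (E*[ij,t] - F*[ij,s])/(EG - F^2)
Gamma_sss = 48/89, Gamma_sst = 66/89, Gamma_stt = -28/89, Gamma_tss = -430/89, Gamma_tst = -124/89, Gamma_ttt = 58/89
X = (1/3, -5/2), Y = (0, -1/2) at the point


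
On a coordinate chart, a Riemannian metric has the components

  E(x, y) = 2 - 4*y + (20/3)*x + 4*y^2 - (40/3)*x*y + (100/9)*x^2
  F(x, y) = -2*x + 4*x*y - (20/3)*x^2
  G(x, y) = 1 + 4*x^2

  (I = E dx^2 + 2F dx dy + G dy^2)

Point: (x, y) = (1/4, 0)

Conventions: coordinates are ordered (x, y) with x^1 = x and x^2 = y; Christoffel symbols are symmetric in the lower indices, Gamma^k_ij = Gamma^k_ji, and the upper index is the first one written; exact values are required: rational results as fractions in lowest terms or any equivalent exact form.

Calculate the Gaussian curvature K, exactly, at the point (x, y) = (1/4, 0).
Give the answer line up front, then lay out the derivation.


Answer: K = -1296/6889

E = 157/36, F = -11/12, G = 5/4, EG - F^2 = 83/18 at the point
E_x = 110/9, E_y = -22/3, F_x = -16/3, F_y = 1, G_x = 2, G_y = 0
E_yy = 8, F_xy = 4, G_xx = 8
By Brioschi, K is (det M1 - det M2) divided by (EG - F^2) squared.
M1 = [[-E_yy/2 + F_xy - G_xx/2, E_x/2, F_x - E_y/2], [F_y - G_x/2, E, F], [G_y/2, F, G]] = [[-4, 55/9, -5/3], [0, 157/36, -11/12], [0, -11/12, 5/4]]; det M1 = -166/9
M2 = [[0, E_y/2, G_x/2], [E_y/2, E, F], [G_x/2, F, G]] = [[0, -11/3, 1], [-11/3, 157/36, -11/12], [1, -11/12, 5/4]]; det M2 = -130/9
det M1 - det M2 = -4; K = -4 / (83/18)^2 = -1296/6889


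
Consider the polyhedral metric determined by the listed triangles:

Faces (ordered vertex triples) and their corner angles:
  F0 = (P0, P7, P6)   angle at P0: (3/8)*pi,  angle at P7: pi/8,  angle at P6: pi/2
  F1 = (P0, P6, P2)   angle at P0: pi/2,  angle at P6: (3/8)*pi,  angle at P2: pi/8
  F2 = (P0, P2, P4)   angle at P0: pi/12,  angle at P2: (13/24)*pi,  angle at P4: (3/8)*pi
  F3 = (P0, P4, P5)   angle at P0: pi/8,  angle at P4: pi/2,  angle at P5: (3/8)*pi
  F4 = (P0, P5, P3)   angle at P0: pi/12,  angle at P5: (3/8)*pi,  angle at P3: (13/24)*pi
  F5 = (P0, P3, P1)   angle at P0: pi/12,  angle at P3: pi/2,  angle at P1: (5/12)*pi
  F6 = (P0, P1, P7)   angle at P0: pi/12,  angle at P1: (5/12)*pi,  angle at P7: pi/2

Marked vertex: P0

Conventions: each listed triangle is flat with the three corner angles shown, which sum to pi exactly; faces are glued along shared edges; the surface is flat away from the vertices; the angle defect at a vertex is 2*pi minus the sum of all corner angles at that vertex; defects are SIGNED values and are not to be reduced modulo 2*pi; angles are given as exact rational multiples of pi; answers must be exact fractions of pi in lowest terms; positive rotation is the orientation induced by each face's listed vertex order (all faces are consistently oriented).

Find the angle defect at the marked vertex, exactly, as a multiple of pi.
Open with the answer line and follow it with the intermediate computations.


Answer: defect(P0) = (2/3)*pi

Sum of corner angles at P0: (4/3)*pi
defect = 2*pi - (4/3)*pi


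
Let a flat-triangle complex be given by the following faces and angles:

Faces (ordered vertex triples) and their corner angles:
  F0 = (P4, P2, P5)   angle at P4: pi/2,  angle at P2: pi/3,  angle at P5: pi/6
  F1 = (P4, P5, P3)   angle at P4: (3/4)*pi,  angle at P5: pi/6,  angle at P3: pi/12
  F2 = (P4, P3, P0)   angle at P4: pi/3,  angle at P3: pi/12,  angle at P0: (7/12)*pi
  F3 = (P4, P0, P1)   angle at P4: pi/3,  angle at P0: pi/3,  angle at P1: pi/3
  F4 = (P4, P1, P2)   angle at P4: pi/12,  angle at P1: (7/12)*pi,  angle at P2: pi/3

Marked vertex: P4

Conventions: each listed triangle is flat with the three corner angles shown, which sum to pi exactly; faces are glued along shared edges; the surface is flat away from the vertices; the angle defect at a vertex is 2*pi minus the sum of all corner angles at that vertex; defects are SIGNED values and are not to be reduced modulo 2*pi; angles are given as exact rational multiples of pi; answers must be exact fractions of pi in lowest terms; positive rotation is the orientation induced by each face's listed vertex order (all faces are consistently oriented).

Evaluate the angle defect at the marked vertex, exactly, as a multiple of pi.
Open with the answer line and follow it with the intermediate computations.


Answer: defect(P4) = 0

Sum of corner angles at P4: 2*pi
defect = 2*pi - 2*pi


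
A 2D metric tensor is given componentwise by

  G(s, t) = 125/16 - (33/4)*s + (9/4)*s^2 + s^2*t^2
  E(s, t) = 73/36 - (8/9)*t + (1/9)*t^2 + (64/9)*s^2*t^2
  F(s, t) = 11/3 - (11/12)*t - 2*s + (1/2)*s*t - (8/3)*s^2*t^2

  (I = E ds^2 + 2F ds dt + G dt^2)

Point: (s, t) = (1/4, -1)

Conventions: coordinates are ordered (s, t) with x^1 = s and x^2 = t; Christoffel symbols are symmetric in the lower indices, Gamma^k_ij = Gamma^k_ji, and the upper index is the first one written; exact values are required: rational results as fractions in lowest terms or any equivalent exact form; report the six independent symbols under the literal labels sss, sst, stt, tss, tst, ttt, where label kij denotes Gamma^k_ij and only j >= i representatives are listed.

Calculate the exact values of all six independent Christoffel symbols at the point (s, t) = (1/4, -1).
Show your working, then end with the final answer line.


E = 125/36, F = 91/24, G = 381/64 at the point
E_s = 32/9, E_t = -2, F_s = -23/6, F_t = -11/24, G_s = -53/8, G_t = -1/8
EG - F^2 = 14501/2304;  g^inv = (2304/14501) * [[381/64, -91/24], [-91/24, 125/36]]
first-kind symbols [ij,l] = (1/2)(d_i g_jl + d_j g_il - d_l g_ij): [ss,s] = E_s/2 = 16/9, [ss,t] = F_s - E_t/2 = -17/6, [st,s] = E_t/2 = -1, [st,t] = G_s/2 = -53/16, [tt,s] = F_t - G_s/2 = 137/48, [tt,t] = G_t/2 = -1/16
Gamma^s_ij = (G*[ij,s] - F*[ij,t])/(EG - F^2), Gamma^t_ij = (E*[ij,t] - F*[ij,s])/(EG - F^2)

Answer: Gamma_sss = 49136/14501, Gamma_sst = 15222/14501, Gamma_stt = 158775/58004, Gamma_tss = -114592/43503, Gamma_tst = -17764/14501, Gamma_ttt = -25434/14501


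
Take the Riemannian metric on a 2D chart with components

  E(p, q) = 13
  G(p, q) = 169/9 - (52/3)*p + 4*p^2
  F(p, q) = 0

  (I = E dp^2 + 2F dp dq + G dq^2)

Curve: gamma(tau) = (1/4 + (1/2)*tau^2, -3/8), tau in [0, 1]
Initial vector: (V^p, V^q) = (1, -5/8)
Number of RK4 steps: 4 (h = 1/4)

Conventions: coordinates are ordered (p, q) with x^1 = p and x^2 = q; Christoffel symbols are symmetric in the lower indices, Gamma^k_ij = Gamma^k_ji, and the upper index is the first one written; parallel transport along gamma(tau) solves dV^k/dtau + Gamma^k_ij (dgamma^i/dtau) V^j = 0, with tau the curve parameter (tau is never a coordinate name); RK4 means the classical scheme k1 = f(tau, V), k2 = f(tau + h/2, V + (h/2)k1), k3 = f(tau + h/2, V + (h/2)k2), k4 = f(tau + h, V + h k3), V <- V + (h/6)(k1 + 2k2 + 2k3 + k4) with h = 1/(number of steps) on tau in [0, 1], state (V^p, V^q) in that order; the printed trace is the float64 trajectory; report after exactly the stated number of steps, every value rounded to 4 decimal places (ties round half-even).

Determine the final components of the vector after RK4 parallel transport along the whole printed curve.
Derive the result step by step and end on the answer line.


gamma'(tau) = (tau, 0); f(tau, V)^k = -Gamma^k_ij(gamma(tau)) gamma'^i(tau) V^j; h = 1/4; intermediate values shown to 6 dp
curve data and Christoffel symbols at the stage parameters:
  tau = 0.000000: gamma = (0.250000, -0.375000), gamma' = (0.000000, 0.000000); Gamma_ppp = 0.000000, Gamma_ppq = 0.000000, Gamma_pqq = 0.589744, Gamma_qpp = 0.000000, Gamma_qpq = -0.521739, Gamma_qqq = 0.000000
  tau = 0.125000: gamma = (0.257812, -0.375000), gamma' = (0.125000, 0.000000); Gamma_ppp = 0.000000, Gamma_ppq = 0.000000, Gamma_pqq = 0.587340, Gamma_qpp = 0.000000, Gamma_qpq = -0.523874, Gamma_qqq = 0.000000
  tau = 0.250000: gamma = (0.281250, -0.375000), gamma' = (0.250000, 0.000000); Gamma_ppp = 0.000000, Gamma_ppq = 0.000000, Gamma_pqq = 0.580128, Gamma_qpp = 0.000000, Gamma_qpq = -0.530387, Gamma_qqq = 0.000000
  tau = 0.375000: gamma = (0.320312, -0.375000), gamma' = (0.375000, 0.000000); Gamma_ppp = 0.000000, Gamma_ppq = 0.000000, Gamma_pqq = 0.568109, Gamma_qpp = 0.000000, Gamma_qpq = -0.541608, Gamma_qqq = 0.000000
  tau = 0.500000: gamma = (0.375000, -0.375000), gamma' = (0.500000, 0.000000); Gamma_ppp = 0.000000, Gamma_ppq = 0.000000, Gamma_pqq = 0.551282, Gamma_qpp = 0.000000, Gamma_qpq = -0.558140, Gamma_qqq = 0.000000
  tau = 0.625000: gamma = (0.445312, -0.375000), gamma' = (0.625000, 0.000000); Gamma_ppp = 0.000000, Gamma_ppq = 0.000000, Gamma_pqq = 0.529647, Gamma_qpp = 0.000000, Gamma_qpq = -0.580938, Gamma_qqq = 0.000000
  tau = 0.750000: gamma = (0.531250, -0.375000), gamma' = (0.750000, 0.000000); Gamma_ppp = 0.000000, Gamma_ppq = 0.000000, Gamma_pqq = 0.503205, Gamma_qpp = 0.000000, Gamma_qpq = -0.611465, Gamma_qqq = 0.000000
  tau = 0.875000: gamma = (0.632812, -0.375000), gamma' = (0.875000, 0.000000); Gamma_ppp = 0.000000, Gamma_ppq = 0.000000, Gamma_pqq = 0.471955, Gamma_qpp = 0.000000, Gamma_qpq = -0.651952, Gamma_qqq = 0.000000
  tau = 1.000000: gamma = (0.750000, -0.375000), gamma' = (1.000000, 0.000000); Gamma_ppp = 0.000000, Gamma_ppq = 0.000000, Gamma_pqq = 0.435897, Gamma_qpp = 0.000000, Gamma_qpq = -0.705882, Gamma_qqq = 0.000000
step 0: V^p = 1.0000, V^q = -0.6250
step 1: k1 = (0.000000, 0.000000), k2 = (0.000000, -0.040928), k3 = (0.000000, -0.041263), k4 = (0.000000, -0.084241); V <- V + (h/6)(k1 + 2k2 + 2k3 + k4): V^p = 1.0000, V^q = -0.6354
step 2: k1 = (0.000000, -0.084247), k2 = (0.000000, -0.131182), k3 = (0.000000, -0.132374), k4 = (0.000000, -0.186545); V <- V + (h/6)(k1 + 2k2 + 2k3 + k4): V^p = 1.0000, V^q = -0.6686
step 3: k1 = (0.000000, -0.186587), k2 = (0.000000, -0.251230), k3 = (0.000000, -0.254164), k4 = (0.000000, -0.335761); V <- V + (h/6)(k1 + 2k2 + 2k3 + k4): V^p = 1.0000, V^q = -0.7325
step 4: k1 = (0.000000, -0.335917), k2 = (0.000000, -0.441806), k3 = (0.000000, -0.449357), k4 = (0.000000, -0.596347); V <- V + (h/6)(k1 + 2k2 + 2k3 + k4): V^p = 1.0000, V^q = -0.8456

Answer: V^p = 1.0000, V^q = -0.8456
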